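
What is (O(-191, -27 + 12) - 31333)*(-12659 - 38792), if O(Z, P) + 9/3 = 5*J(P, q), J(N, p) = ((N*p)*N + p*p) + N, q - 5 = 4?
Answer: 1074348331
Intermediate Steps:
q = 9 (q = 5 + 4 = 9)
J(N, p) = N + p² + p*N² (J(N, p) = (p*N² + p²) + N = (p² + p*N²) + N = N + p² + p*N²)
O(Z, P) = 402 + 5*P + 45*P² (O(Z, P) = -3 + 5*(P + 9² + 9*P²) = -3 + 5*(P + 81 + 9*P²) = -3 + 5*(81 + P + 9*P²) = -3 + (405 + 5*P + 45*P²) = 402 + 5*P + 45*P²)
(O(-191, -27 + 12) - 31333)*(-12659 - 38792) = ((402 + 5*(-27 + 12) + 45*(-27 + 12)²) - 31333)*(-12659 - 38792) = ((402 + 5*(-15) + 45*(-15)²) - 31333)*(-51451) = ((402 - 75 + 45*225) - 31333)*(-51451) = ((402 - 75 + 10125) - 31333)*(-51451) = (10452 - 31333)*(-51451) = -20881*(-51451) = 1074348331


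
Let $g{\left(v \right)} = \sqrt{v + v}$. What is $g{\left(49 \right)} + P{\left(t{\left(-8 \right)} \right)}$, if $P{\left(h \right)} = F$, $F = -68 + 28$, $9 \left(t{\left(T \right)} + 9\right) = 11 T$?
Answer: $-40 + 7 \sqrt{2} \approx -30.1$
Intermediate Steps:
$t{\left(T \right)} = -9 + \frac{11 T}{9}$
$F = -40$
$g{\left(v \right)} = \sqrt{2} \sqrt{v}$ ($g{\left(v \right)} = \sqrt{2 v} = \sqrt{2} \sqrt{v}$)
$P{\left(h \right)} = -40$
$g{\left(49 \right)} + P{\left(t{\left(-8 \right)} \right)} = \sqrt{2} \sqrt{49} - 40 = \sqrt{2} \cdot 7 - 40 = 7 \sqrt{2} - 40 = -40 + 7 \sqrt{2}$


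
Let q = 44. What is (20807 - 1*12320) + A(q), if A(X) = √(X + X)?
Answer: 8487 + 2*√22 ≈ 8496.4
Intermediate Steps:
A(X) = √2*√X (A(X) = √(2*X) = √2*√X)
(20807 - 1*12320) + A(q) = (20807 - 1*12320) + √2*√44 = (20807 - 12320) + √2*(2*√11) = 8487 + 2*√22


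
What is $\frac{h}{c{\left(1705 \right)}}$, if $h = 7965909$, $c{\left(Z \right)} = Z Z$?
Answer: $\frac{7965909}{2907025} \approx 2.7402$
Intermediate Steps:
$c{\left(Z \right)} = Z^{2}$
$\frac{h}{c{\left(1705 \right)}} = \frac{7965909}{1705^{2}} = \frac{7965909}{2907025}$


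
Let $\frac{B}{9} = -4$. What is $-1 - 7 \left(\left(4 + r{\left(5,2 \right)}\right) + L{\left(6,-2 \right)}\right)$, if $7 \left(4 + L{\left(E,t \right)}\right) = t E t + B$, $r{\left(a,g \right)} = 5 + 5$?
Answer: $-59$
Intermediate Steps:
$B = -36$ ($B = 9 \left(-4\right) = -36$)
$r{\left(a,g \right)} = 10$
$L{\left(E,t \right)} = - \frac{64}{7} + \frac{E t^{2}}{7}$ ($L{\left(E,t \right)} = -4 + \frac{t E t - 36}{7} = -4 + \frac{E t t - 36}{7} = -4 + \frac{E t^{2} - 36}{7} = -4 + \frac{-36 + E t^{2}}{7} = -4 + \left(- \frac{36}{7} + \frac{E t^{2}}{7}\right) = - \frac{64}{7} + \frac{E t^{2}}{7}$)
$-1 - 7 \left(\left(4 + r{\left(5,2 \right)}\right) + L{\left(6,-2 \right)}\right) = -1 - 7 \left(\left(4 + 10\right) - \left(\frac{64}{7} - \frac{6 \left(-2\right)^{2}}{7}\right)\right) = -1 - 7 \left(14 - \left(\frac{64}{7} - \frac{24}{7}\right)\right) = -1 - 7 \left(14 + \left(- \frac{64}{7} + \frac{24}{7}\right)\right) = -1 - 7 \left(14 - \frac{40}{7}\right) = -1 - 58 = -59$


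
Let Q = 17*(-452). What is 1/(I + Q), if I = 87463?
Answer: 1/79779 ≈ 1.2535e-5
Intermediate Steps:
Q = -7684
1/(I + Q) = 1/(87463 - 7684) = 1/79779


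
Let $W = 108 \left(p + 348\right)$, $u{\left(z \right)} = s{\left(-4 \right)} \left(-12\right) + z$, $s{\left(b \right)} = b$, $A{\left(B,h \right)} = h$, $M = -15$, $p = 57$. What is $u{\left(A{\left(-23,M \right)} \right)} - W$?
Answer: $-43707$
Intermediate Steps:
$u{\left(z \right)} = 48 + z$ ($u{\left(z \right)} = \left(-4\right) \left(-12\right) + z = 48 + z$)
$W = 43740$ ($W = 108 \left(57 + 348\right) = 108 \cdot 405 = 43740$)
$u{\left(A{\left(-23,M \right)} \right)} - W = \left(48 - 15\right) - 43740 = 33 - 43740 = -43707$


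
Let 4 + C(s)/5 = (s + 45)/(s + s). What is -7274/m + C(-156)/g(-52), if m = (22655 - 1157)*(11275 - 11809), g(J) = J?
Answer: 5448452233/15520868064 ≈ 0.35104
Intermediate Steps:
C(s) = -20 + 5*(45 + s)/(2*s) (C(s) = -20 + 5*((s + 45)/(s + s)) = -20 + 5*((45 + s)/((2*s))) = -20 + 5*((45 + s)*(1/(2*s))) = -20 + 5*((45 + s)/(2*s)) = -20 + 5*(45 + s)/(2*s))
m = -11479932 (m = 21498*(-534) = -11479932)
-7274/m + C(-156)/g(-52) = -7274/(-11479932) + ((5/2)*(45 - 7*(-156))/(-156))/(-52) = -7274*(-1/11479932) + ((5/2)*(-1/156)*(45 + 1092))*(-1/52) = 3637/5739966 + ((5/2)*(-1/156)*1137)*(-1/52) = 3637/5739966 - 1895/104*(-1/52) = 3637/5739966 + 1895/5408 = 5448452233/15520868064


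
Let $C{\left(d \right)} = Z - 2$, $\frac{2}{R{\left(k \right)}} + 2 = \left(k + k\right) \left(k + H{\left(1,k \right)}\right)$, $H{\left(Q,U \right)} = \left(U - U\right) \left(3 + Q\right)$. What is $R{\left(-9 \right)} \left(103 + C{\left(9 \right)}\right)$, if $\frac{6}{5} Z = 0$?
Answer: $\frac{101}{80} \approx 1.2625$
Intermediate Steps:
$Z = 0$ ($Z = \frac{5}{6} \cdot 0 = 0$)
$H{\left(Q,U \right)} = 0$ ($H{\left(Q,U \right)} = 0 \left(3 + Q\right) = 0$)
$R{\left(k \right)} = \frac{2}{-2 + 2 k^{2}}$ ($R{\left(k \right)} = \frac{2}{-2 + \left(k + k\right) \left(k + 0\right)} = \frac{2}{-2 + 2 k k} = \frac{2}{-2 + 2 k^{2}}$)
$C{\left(d \right)} = -2$ ($C{\left(d \right)} = 0 - 2 = -2$)
$R{\left(-9 \right)} \left(103 + C{\left(9 \right)}\right) = \frac{103 - 2}{-1 + \left(-9\right)^{2}} = \frac{1}{-1 + 81} \cdot 101 = \frac{1}{80} \cdot 101 = \frac{101}{80}$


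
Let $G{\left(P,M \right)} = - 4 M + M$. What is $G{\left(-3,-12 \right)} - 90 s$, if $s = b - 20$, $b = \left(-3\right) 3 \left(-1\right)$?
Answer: $1026$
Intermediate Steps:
$b = 9$ ($b = \left(-9\right) \left(-1\right) = 9$)
$G{\left(P,M \right)} = - 3 M$
$s = -11$ ($s = 9 - 20 = -11$)
$G{\left(-3,-12 \right)} - 90 s = \left(-3\right) \left(-12\right) - -990 = 36 + 990 = 1026$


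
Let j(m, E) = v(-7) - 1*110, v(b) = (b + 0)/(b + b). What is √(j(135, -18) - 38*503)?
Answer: I*√76894/2 ≈ 138.65*I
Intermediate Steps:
v(b) = ½ (v(b) = b/((2*b)) = b*(1/(2*b)) = ½)
j(m, E) = -219/2 (j(m, E) = ½ - 1*110 = ½ - 110 = -219/2)
√(j(135, -18) - 38*503) = √(-219/2 - 38*503) = √(-219/2 - 19114) = √(-38447/2) = I*√76894/2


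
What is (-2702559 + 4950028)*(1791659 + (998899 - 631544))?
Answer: 4852317035566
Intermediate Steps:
(-2702559 + 4950028)*(1791659 + (998899 - 631544)) = 2247469*(1791659 + 367355) = 2247469*2159014 = 4852317035566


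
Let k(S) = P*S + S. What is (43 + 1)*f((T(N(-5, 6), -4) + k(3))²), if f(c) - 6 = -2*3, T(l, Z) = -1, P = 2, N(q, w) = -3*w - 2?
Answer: 0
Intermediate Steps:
N(q, w) = -2 - 3*w
k(S) = 3*S (k(S) = 2*S + S = 3*S)
f(c) = 0 (f(c) = 6 - 2*3 = 6 - 6 = 0)
(43 + 1)*f((T(N(-5, 6), -4) + k(3))²) = (43 + 1)*0 = 44*0 = 0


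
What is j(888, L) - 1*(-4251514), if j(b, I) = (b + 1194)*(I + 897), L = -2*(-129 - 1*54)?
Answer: 6881080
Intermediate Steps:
L = 366 (L = -2*(-129 - 54) = -2*(-183) = 366)
j(b, I) = (897 + I)*(1194 + b) (j(b, I) = (1194 + b)*(897 + I) = (897 + I)*(1194 + b))
j(888, L) - 1*(-4251514) = (1071018 + 897*888 + 1194*366 + 366*888) - 1*(-4251514) = (1071018 + 796536 + 437004 + 325008) + 4251514 = 2629566 + 4251514 = 6881080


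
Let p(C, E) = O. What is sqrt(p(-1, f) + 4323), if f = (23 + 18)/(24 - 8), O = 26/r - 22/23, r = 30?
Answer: 2*sqrt(128633595)/345 ≈ 65.749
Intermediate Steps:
O = -31/345 (O = 26/30 - 22/23 = 26*(1/30) - 22*1/23 = 13/15 - 22/23 = -31/345 ≈ -0.089855)
f = 41/16 ≈ 2.5625
p(C, E) = -31/345
sqrt(p(-1, f) + 4323) = sqrt(-31/345 + 4323) = sqrt(1491404/345) = 2*sqrt(128633595)/345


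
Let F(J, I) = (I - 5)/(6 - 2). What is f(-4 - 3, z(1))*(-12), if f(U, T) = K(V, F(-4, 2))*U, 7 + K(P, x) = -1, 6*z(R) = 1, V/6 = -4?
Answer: -672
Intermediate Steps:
V = -24 (V = 6*(-4) = -24)
z(R) = ⅙ (z(R) = (⅙)*1 = ⅙)
F(J, I) = -5/4 + I/4 (F(J, I) = (-5 + I)/4 = (-5 + I)*(¼) = -5/4 + I/4)
K(P, x) = -8 (K(P, x) = -7 - 1 = -8)
f(U, T) = -8*U
f(-4 - 3, z(1))*(-12) = -8*(-4 - 3)*(-12) = -8*(-7)*(-12) = 56*(-12) = -672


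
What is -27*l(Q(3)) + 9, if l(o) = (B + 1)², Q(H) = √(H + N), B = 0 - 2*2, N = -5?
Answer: -234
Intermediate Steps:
B = -4 (B = 0 - 4 = -4)
Q(H) = √(-5 + H) (Q(H) = √(H - 5) = √(-5 + H))
l(o) = 9 (l(o) = (-4 + 1)² = (-3)² = 9)
-27*l(Q(3)) + 9 = -27*9 + 9 = -243 + 9 = -234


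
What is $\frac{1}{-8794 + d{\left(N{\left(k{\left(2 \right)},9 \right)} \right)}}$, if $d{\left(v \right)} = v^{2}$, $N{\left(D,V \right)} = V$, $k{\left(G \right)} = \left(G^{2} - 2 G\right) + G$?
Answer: $- \frac{1}{8713} \approx -0.00011477$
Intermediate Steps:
$k{\left(G \right)} = G^{2} - G$
$\frac{1}{-8794 + d{\left(N{\left(k{\left(2 \right)},9 \right)} \right)}} = \frac{1}{-8794 + 9^{2}} = \frac{1}{-8794 + 81} = \frac{1}{-8713} = - \frac{1}{8713}$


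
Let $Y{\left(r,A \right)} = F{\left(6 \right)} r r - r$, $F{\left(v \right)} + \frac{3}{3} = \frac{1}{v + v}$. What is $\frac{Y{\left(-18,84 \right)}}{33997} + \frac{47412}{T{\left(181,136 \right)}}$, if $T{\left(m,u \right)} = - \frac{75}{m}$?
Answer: $- \frac{97249241403}{849925} \approx -1.1442 \cdot 10^{5}$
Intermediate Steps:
$F{\left(v \right)} = -1 + \frac{1}{2 v}$ ($F{\left(v \right)} = -1 + \frac{1}{v + v} = -1 + \frac{1}{2 v}$)
$Y{\left(r,A \right)} = - r - \frac{11 r^{2}}{12}$ ($Y{\left(r,A \right)} = \frac{\frac{1}{2} - 6}{6} r r - r = \frac{1}{6} \left(- \frac{11}{2}\right) r r - r = - \frac{11 r}{12} r - r = - \frac{11 r^{2}}{12} - r = - r - \frac{11 r^{2}}{12}$)
$\frac{Y{\left(-18,84 \right)}}{33997} + \frac{47412}{T{\left(181,136 \right)}} = \frac{\left(- \frac{1}{12}\right) \left(-18\right) \left(12 + 11 \left(-18\right)\right)}{33997} + \frac{47412}{\left(-75\right) \frac{1}{181}} = \left(- \frac{1}{12}\right) \left(-18\right) \left(12 - 198\right) \frac{1}{33997} + \frac{47412}{\left(-75\right) \frac{1}{181}} = \left(- \frac{1}{12}\right) \left(-18\right) \left(-186\right) \frac{1}{33997} + \frac{47412}{- \frac{75}{181}} = \left(-279\right) \frac{1}{33997} + 47412 \left(- \frac{181}{75}\right) = - \frac{279}{33997} - \frac{2860524}{25} = - \frac{97249241403}{849925}$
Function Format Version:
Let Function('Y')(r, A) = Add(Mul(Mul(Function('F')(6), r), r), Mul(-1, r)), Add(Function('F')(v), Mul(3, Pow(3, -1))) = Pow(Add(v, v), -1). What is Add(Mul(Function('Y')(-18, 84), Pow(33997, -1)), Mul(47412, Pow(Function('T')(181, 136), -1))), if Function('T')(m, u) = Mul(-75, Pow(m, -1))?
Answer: Rational(-97249241403, 849925) ≈ -1.1442e+5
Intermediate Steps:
Function('F')(v) = Add(-1, Mul(Rational(1, 2), Pow(v, -1))) (Function('F')(v) = Add(-1, Pow(Add(v, v), -1)) = Add(-1, Pow(Mul(2, v), -1)) = Add(-1, Mul(Rational(1, 2), Pow(v, -1))))
Function('Y')(r, A) = Add(Mul(-1, r), Mul(Rational(-11, 12), Pow(r, 2))) (Function('Y')(r, A) = Add(Mul(Mul(Mul(Pow(6, -1), Add(Rational(1, 2), Mul(-1, 6))), r), r), Mul(-1, r)) = Add(Mul(Mul(Mul(Rational(1, 6), Add(Rational(1, 2), -6)), r), r), Mul(-1, r)) = Add(Mul(Mul(Mul(Rational(1, 6), Rational(-11, 2)), r), r), Mul(-1, r)) = Add(Mul(Mul(Rational(-11, 12), r), r), Mul(-1, r)) = Add(Mul(Rational(-11, 12), Pow(r, 2)), Mul(-1, r)) = Add(Mul(-1, r), Mul(Rational(-11, 12), Pow(r, 2))))
Add(Mul(Function('Y')(-18, 84), Pow(33997, -1)), Mul(47412, Pow(Function('T')(181, 136), -1))) = Add(Mul(Mul(Rational(-1, 12), -18, Add(12, Mul(11, -18))), Pow(33997, -1)), Mul(47412, Pow(Mul(-75, Pow(181, -1)), -1))) = Add(Mul(Mul(Rational(-1, 12), -18, Add(12, -198)), Rational(1, 33997)), Mul(47412, Pow(Mul(-75, Rational(1, 181)), -1))) = Add(Mul(Mul(Rational(-1, 12), -18, -186), Rational(1, 33997)), Mul(47412, Pow(Rational(-75, 181), -1))) = Add(Mul(-279, Rational(1, 33997)), Mul(47412, Rational(-181, 75))) = Add(Rational(-279, 33997), Rational(-2860524, 25)) = Rational(-97249241403, 849925)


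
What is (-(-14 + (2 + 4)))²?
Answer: 64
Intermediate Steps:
(-(-14 + (2 + 4)))² = (-(-14 + 6))² = (-1*(-8))² = 8² = 64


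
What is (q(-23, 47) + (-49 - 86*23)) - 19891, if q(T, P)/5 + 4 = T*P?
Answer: -27343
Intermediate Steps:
q(T, P) = -20 + 5*P*T (q(T, P) = -20 + 5*(T*P) = -20 + 5*(P*T) = -20 + 5*P*T)
(q(-23, 47) + (-49 - 86*23)) - 19891 = ((-20 + 5*47*(-23)) + (-49 - 86*23)) - 19891 = ((-20 - 5405) + (-49 - 1978)) - 19891 = (-5425 - 2027) - 19891 = -7452 - 19891 = -27343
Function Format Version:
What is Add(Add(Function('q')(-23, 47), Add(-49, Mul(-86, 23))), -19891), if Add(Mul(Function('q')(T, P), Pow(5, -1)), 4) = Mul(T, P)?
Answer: -27343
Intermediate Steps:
Function('q')(T, P) = Add(-20, Mul(5, P, T)) (Function('q')(T, P) = Add(-20, Mul(5, Mul(T, P))) = Add(-20, Mul(5, Mul(P, T))) = Add(-20, Mul(5, P, T)))
Add(Add(Function('q')(-23, 47), Add(-49, Mul(-86, 23))), -19891) = Add(Add(Add(-20, Mul(5, 47, -23)), Add(-49, Mul(-86, 23))), -19891) = Add(Add(Add(-20, -5405), Add(-49, -1978)), -19891) = Add(Add(-5425, -2027), -19891) = Add(-7452, -19891) = -27343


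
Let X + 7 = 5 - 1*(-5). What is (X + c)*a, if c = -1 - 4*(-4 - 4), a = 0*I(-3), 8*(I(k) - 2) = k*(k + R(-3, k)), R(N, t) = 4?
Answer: 0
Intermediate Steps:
X = 3 (X = -7 + (5 - 1*(-5)) = -7 + (5 + 5) = -7 + 10 = 3)
I(k) = 2 + k*(4 + k)/8 (I(k) = 2 + (k*(k + 4))/8 = 2 + (k*(4 + k))/8 = 2 + k*(4 + k)/8)
a = 0 (a = 0*(2 + (½)*(-3) + (⅛)*(-3)²) = 0*(2 - 3/2 + (⅛)*9) = 0*(2 - 3/2 + 9/8) = 0*(13/8) = 0)
c = 31 (c = -1 - 4*(-8) = -1 - 1*(-32) = -1 + 32 = 31)
(X + c)*a = (3 + 31)*0 = 34*0 = 0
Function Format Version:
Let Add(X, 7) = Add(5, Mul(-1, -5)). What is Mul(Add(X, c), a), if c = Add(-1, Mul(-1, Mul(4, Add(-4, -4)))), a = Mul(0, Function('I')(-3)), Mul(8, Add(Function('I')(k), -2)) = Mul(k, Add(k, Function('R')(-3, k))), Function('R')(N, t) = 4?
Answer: 0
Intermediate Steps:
X = 3 (X = Add(-7, Add(5, Mul(-1, -5))) = Add(-7, Add(5, 5)) = Add(-7, 10) = 3)
Function('I')(k) = Add(2, Mul(Rational(1, 8), k, Add(4, k))) (Function('I')(k) = Add(2, Mul(Rational(1, 8), Mul(k, Add(k, 4)))) = Add(2, Mul(Rational(1, 8), Mul(k, Add(4, k)))) = Add(2, Mul(Rational(1, 8), k, Add(4, k))))
a = 0 (a = Mul(0, Add(2, Mul(Rational(1, 2), -3), Mul(Rational(1, 8), Pow(-3, 2)))) = Mul(0, Add(2, Rational(-3, 2), Mul(Rational(1, 8), 9))) = Mul(0, Add(2, Rational(-3, 2), Rational(9, 8))) = Mul(0, Rational(13, 8)) = 0)
c = 31 (c = Add(-1, Mul(-1, Mul(4, -8))) = Add(-1, Mul(-1, -32)) = Add(-1, 32) = 31)
Mul(Add(X, c), a) = Mul(Add(3, 31), 0) = Mul(34, 0) = 0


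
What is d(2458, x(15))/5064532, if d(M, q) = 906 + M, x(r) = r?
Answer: 841/1266133 ≈ 0.00066423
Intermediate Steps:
d(2458, x(15))/5064532 = (906 + 2458)/5064532 = 3364*(1/5064532) = 841/1266133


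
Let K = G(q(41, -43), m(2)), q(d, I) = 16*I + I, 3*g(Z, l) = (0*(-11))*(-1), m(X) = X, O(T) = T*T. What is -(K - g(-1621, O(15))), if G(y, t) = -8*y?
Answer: -5848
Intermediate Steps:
O(T) = T**2
g(Z, l) = 0 (g(Z, l) = ((0*(-11))*(-1))/3 = (0*(-1))/3 = (1/3)*0 = 0)
q(d, I) = 17*I
K = 5848 (K = -136*(-43) = -8*(-731) = 5848)
-(K - g(-1621, O(15))) = -(5848 - 1*0) = -(5848 + 0) = -1*5848 = -5848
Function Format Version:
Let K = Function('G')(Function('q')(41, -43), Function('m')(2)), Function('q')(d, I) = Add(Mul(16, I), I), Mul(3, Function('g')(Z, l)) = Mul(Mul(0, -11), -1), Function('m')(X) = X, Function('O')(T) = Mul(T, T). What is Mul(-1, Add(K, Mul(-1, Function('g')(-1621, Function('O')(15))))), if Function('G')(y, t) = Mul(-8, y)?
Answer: -5848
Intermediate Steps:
Function('O')(T) = Pow(T, 2)
Function('g')(Z, l) = 0 (Function('g')(Z, l) = Mul(Rational(1, 3), Mul(Mul(0, -11), -1)) = Mul(Rational(1, 3), Mul(0, -1)) = Mul(Rational(1, 3), 0) = 0)
Function('q')(d, I) = Mul(17, I)
K = 5848 (K = Mul(-8, Mul(17, -43)) = Mul(-8, -731) = 5848)
Mul(-1, Add(K, Mul(-1, Function('g')(-1621, Function('O')(15))))) = Mul(-1, Add(5848, Mul(-1, 0))) = Mul(-1, Add(5848, 0)) = Mul(-1, 5848) = -5848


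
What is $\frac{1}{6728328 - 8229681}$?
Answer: $- \frac{1}{1501353} \approx -6.6607 \cdot 10^{-7}$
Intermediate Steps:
$\frac{1}{6728328 - 8229681} = \frac{1}{-1501353} = - \frac{1}{1501353}$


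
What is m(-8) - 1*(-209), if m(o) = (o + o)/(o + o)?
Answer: 210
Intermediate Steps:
m(o) = 1 (m(o) = (2*o)/((2*o)) = (2*o)*(1/(2*o)) = 1)
m(-8) - 1*(-209) = 1 - 1*(-209) = 1 + 209 = 210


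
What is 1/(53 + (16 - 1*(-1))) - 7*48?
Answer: -23519/70 ≈ -335.99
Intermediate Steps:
1/(53 + (16 - 1*(-1))) - 7*48 = 1/(53 + (16 + 1)) - 336 = 1/(53 + 17) - 336 = 1/70 - 336 = -23519/70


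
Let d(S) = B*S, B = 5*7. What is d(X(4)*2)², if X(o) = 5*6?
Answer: 4410000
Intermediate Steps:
X(o) = 30
B = 35
d(S) = 35*S
d(X(4)*2)² = (35*(30*2))² = (35*60)² = 2100² = 4410000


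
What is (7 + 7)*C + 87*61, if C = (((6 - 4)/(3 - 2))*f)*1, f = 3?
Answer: 5391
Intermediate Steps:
C = 6 (C = (((6 - 4)/(3 - 2))*3)*1 = ((2/1)*3)*1 = ((2*1)*3)*1 = (2*3)*1 = 6*1 = 6)
(7 + 7)*C + 87*61 = (7 + 7)*6 + 87*61 = 14*6 + 5307 = 84 + 5307 = 5391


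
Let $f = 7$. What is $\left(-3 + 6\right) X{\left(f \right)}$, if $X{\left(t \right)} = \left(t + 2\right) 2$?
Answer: $54$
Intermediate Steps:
$X{\left(t \right)} = 4 + 2 t$ ($X{\left(t \right)} = \left(2 + t\right) 2 = 4 + 2 t$)
$\left(-3 + 6\right) X{\left(f \right)} = \left(-3 + 6\right) \left(4 + 2 \cdot 7\right) = 3 \left(4 + 14\right) = 3 \cdot 18 = 54$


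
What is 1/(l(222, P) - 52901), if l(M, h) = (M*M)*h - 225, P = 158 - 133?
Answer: 1/1178974 ≈ 8.4819e-7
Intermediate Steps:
P = 25
l(M, h) = -225 + h*M² (l(M, h) = M²*h - 225 = h*M² - 225 = -225 + h*M²)
1/(l(222, P) - 52901) = 1/((-225 + 25*222²) - 52901) = 1/((-225 + 25*49284) - 52901) = 1/((-225 + 1232100) - 52901) = 1/(1231875 - 52901) = 1/1178974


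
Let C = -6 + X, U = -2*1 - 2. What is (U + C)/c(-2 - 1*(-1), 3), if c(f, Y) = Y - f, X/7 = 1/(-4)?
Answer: -47/16 ≈ -2.9375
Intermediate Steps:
X = -7/4 (X = 7/(-4) = 7*(-¼) = -7/4 ≈ -1.7500)
U = -4 (U = -2 - 2 = -4)
C = -31/4 (C = -6 - 7/4 = -31/4 ≈ -7.7500)
(U + C)/c(-2 - 1*(-1), 3) = (-4 - 31/4)/(3 - (-2 - 1*(-1))) = -47/(4*(3 - (-2 + 1))) = -47/(4*(3 - 1*(-1))) = -47/(4*(3 + 1)) = -47/4/4 = -47/4*¼ = -47/16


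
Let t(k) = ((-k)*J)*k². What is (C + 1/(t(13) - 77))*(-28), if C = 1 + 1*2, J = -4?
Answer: -731752/8711 ≈ -84.003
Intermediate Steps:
C = 3 (C = 1 + 2 = 3)
t(k) = 4*k³ (t(k) = (-k*(-4))*k² = (4*k)*k² = 4*k³)
(C + 1/(t(13) - 77))*(-28) = (3 + 1/(4*13³ - 77))*(-28) = (3 + 1/(4*2197 - 77))*(-28) = (3 + 1/(8788 - 77))*(-28) = (3 + 1/8711)*(-28) = (26134/8711)*(-28) = -731752/8711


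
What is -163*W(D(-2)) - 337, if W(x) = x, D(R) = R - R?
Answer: -337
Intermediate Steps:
D(R) = 0
-163*W(D(-2)) - 337 = -163*0 - 337 = 0 - 337 = -337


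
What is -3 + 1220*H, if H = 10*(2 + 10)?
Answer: 146397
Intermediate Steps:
H = 120 (H = 10*12 = 120)
-3 + 1220*H = -3 + 1220*120 = -3 + 146400 = 146397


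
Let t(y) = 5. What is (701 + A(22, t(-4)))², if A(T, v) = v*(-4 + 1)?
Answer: 470596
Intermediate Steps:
A(T, v) = -3*v (A(T, v) = v*(-3) = -3*v)
(701 + A(22, t(-4)))² = (701 - 3*5)² = (701 - 15)² = 686² = 470596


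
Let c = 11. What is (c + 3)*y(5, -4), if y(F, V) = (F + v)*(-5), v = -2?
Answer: -210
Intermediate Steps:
y(F, V) = 10 - 5*F (y(F, V) = (F - 2)*(-5) = (-2 + F)*(-5) = 10 - 5*F)
(c + 3)*y(5, -4) = (11 + 3)*(10 - 5*5) = 14*(10 - 25) = 14*(-15) = -210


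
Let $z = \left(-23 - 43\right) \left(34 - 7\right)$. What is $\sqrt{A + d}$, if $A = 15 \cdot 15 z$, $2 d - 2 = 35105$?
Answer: $\frac{i \sqrt{1533586}}{2} \approx 619.19 i$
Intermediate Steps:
$d = \frac{35107}{2}$ ($d = 1 + \frac{1}{2} \cdot 35105 = 1 + \frac{35105}{2} = \frac{35107}{2} \approx 17554.0$)
$z = -1782$ ($z = \left(-66\right) 27 = -1782$)
$A = -400950$ ($A = 15 \cdot 15 \left(-1782\right) = 225 \left(-1782\right) = -400950$)
$\sqrt{A + d} = \sqrt{-400950 + \frac{35107}{2}} = \sqrt{- \frac{766793}{2}} = \frac{i \sqrt{1533586}}{2}$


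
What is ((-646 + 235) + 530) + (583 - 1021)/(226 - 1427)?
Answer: 143357/1201 ≈ 119.36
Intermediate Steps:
((-646 + 235) + 530) + (583 - 1021)/(226 - 1427) = (-411 + 530) - 438/(-1201) = 119 - 438*(-1/1201) = 119 + 438/1201 = 143357/1201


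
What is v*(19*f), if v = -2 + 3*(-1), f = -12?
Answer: 1140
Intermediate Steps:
v = -5 (v = -2 - 3 = -5)
v*(19*f) = -95*(-12) = -5*(-228) = 1140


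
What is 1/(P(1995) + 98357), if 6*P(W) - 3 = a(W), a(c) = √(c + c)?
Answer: 236058/23218074469 - 2*√3990/116090372345 ≈ 1.0166e-5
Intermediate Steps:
a(c) = √2*√c (a(c) = √(2*c) = √2*√c)
P(W) = ½ + √2*√W/6 (P(W) = ½ + (√2*√W)/6 = ½ + √2*√W/6)
1/(P(1995) + 98357) = 1/((½ + √2*√1995/6) + 98357) = 1/((½ + √3990/6) + 98357) = 1/(196715/2 + √3990/6)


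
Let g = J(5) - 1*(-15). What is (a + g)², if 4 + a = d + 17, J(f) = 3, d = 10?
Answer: 1681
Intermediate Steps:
g = 18 (g = 3 - 1*(-15) = 3 + 15 = 18)
a = 23 (a = -4 + (10 + 17) = -4 + 27 = 23)
(a + g)² = (23 + 18)² = 41² = 1681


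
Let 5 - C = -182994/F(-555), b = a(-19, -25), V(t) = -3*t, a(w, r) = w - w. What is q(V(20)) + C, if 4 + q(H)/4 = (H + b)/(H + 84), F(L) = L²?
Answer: -2095177/102675 ≈ -20.406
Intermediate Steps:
a(w, r) = 0
b = 0
C = 574373/102675 (C = 5 - (-182994)/((-555)²) = 5 - (-182994)/308025 = 5 - 1*(-60998/102675) = 5 + 60998/102675 = 574373/102675 ≈ 5.5941)
q(H) = -16 + 4*H/(84 + H) (q(H) = -16 + 4*((H + 0)/(H + 84)) = -16 + 4*(H/(84 + H)) = -16 + 4*H/(84 + H))
q(V(20)) + C = 12*(-112 - (-3)*20)/(84 - 3*20) + 574373/102675 = 12*(-112 - 1*(-60))/(84 - 60) + 574373/102675 = 12*(-112 + 60)/24 + 574373/102675 = 12*(1/24)*(-52) + 574373/102675 = -26 + 574373/102675 = -2095177/102675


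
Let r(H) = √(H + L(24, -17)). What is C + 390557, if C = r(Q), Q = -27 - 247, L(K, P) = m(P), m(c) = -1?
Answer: 390557 + 5*I*√11 ≈ 3.9056e+5 + 16.583*I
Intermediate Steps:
L(K, P) = -1
Q = -274
r(H) = √(-1 + H) (r(H) = √(H - 1) = √(-1 + H))
C = 5*I*√11 (C = √(-1 - 274) = √(-275) = 5*I*√11 ≈ 16.583*I)
C + 390557 = 5*I*√11 + 390557 = 390557 + 5*I*√11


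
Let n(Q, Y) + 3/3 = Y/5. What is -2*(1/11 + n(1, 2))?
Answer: 56/55 ≈ 1.0182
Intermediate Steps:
n(Q, Y) = -1 + Y/5
-2*(1/11 + n(1, 2)) = -2*(1/11 + (-1 + (1/5)*2)) = -2*(1/11 + (-1 + 2/5)) = -2*(1/11 - 3/5) = -2*(-28/55) = 56/55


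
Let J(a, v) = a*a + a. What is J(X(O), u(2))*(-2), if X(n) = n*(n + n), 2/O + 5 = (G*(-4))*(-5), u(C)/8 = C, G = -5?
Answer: -176528/121550625 ≈ -0.0014523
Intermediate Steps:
u(C) = 8*C
O = -2/105 (O = 2/(-5 - 5*(-4)*(-5)) = 2/(-5 + 20*(-5)) = 2/(-5 - 100) = 2/(-105) = 2*(-1/105) = -2/105 ≈ -0.019048)
X(n) = 2*n² (X(n) = n*(2*n) = 2*n²)
J(a, v) = a + a² (J(a, v) = a² + a = a + a²)
J(X(O), u(2))*(-2) = ((2*(-2/105)²)*(1 + 2*(-2/105)²))*(-2) = ((2*(4/11025))*(1 + 2*(4/11025)))*(-2) = (8*(1 + 8/11025)/11025)*(-2) = ((8/11025)*(11033/11025))*(-2) = (88264/121550625)*(-2) = -176528/121550625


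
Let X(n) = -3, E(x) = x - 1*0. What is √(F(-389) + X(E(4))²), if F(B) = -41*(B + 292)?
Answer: √3986 ≈ 63.135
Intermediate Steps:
E(x) = x (E(x) = x + 0 = x)
F(B) = -11972 - 41*B (F(B) = -41*(292 + B) = -11972 - 41*B)
√(F(-389) + X(E(4))²) = √((-11972 - 41*(-389)) + (-3)²) = √((-11972 + 15949) + 9) = √(3977 + 9) = √3986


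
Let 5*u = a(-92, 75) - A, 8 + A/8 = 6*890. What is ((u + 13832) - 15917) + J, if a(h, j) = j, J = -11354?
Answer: -109776/5 ≈ -21955.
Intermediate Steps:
A = 42656 (A = -64 + 8*(6*890) = -64 + 8*5340 = -64 + 42720 = 42656)
u = -42581/5 (u = (75 - 1*42656)/5 = (75 - 42656)/5 = (1/5)*(-42581) = -42581/5 ≈ -8516.2)
((u + 13832) - 15917) + J = ((-42581/5 + 13832) - 15917) - 11354 = (26579/5 - 15917) - 11354 = -53006/5 - 11354 = -109776/5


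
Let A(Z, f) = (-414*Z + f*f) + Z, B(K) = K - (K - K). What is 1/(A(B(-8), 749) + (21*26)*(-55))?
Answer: 1/534275 ≈ 1.8717e-6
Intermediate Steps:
B(K) = K (B(K) = K - 1*0 = K + 0 = K)
A(Z, f) = f² - 413*Z (A(Z, f) = (-414*Z + f²) + Z = (f² - 414*Z) + Z = f² - 413*Z)
1/(A(B(-8), 749) + (21*26)*(-55)) = 1/((749² - 413*(-8)) + (21*26)*(-55)) = 1/((561001 + 3304) + 546*(-55)) = 1/(564305 - 30030) = 1/534275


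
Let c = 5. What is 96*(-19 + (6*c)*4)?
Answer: 9696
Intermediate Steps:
96*(-19 + (6*c)*4) = 96*(-19 + (6*5)*4) = 96*(-19 + 30*4) = 96*(-19 + 120) = 96*101 = 9696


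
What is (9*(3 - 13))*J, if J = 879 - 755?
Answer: -11160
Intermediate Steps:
J = 124
(9*(3 - 13))*J = (9*(3 - 13))*124 = (9*(-10))*124 = -90*124 = -11160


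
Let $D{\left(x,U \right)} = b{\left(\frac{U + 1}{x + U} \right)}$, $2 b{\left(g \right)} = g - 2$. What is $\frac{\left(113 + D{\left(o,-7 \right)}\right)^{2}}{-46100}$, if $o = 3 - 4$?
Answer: $- \frac{808201}{2950400} \approx -0.27393$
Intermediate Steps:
$o = -1$ ($o = 3 - 4 = -1$)
$b{\left(g \right)} = -1 + \frac{g}{2}$ ($b{\left(g \right)} = \frac{g - 2}{2} = \frac{-2 + g}{2} = -1 + \frac{g}{2}$)
$D{\left(x,U \right)} = -1 + \frac{1 + U}{2 \left(U + x\right)}$ ($D{\left(x,U \right)} = -1 + \frac{\left(U + 1\right) \frac{1}{x + U}}{2} = -1 + \frac{\left(1 + U\right) \frac{1}{U + x}}{2} = -1 + \frac{\frac{1}{U + x} \left(1 + U\right)}{2} = -1 + \frac{1 + U}{2 \left(U + x\right)}$)
$\frac{\left(113 + D{\left(o,-7 \right)}\right)^{2}}{-46100} = \frac{\left(113 + \frac{\frac{1}{2} - -1 - - \frac{7}{2}}{-7 - 1}\right)^{2}}{-46100} = \left(113 + \frac{\frac{1}{2} + 1 + \frac{7}{2}}{-8}\right)^{2} \left(- \frac{1}{46100}\right) = \left(113 - \frac{5}{8}\right)^{2} \left(- \frac{1}{46100}\right) = \left(\frac{899}{8}\right)^{2} \left(- \frac{1}{46100}\right) = \frac{808201}{64} \left(- \frac{1}{46100}\right) = - \frac{808201}{2950400}$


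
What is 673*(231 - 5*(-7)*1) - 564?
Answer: 178454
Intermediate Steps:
673*(231 - 5*(-7)*1) - 564 = 673*(231 + 35*1) - 564 = 673*(231 + 35) - 564 = 673*266 - 564 = 179018 - 564 = 178454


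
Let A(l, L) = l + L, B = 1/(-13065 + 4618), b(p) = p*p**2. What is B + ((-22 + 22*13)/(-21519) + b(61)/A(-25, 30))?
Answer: 13752850168166/302951655 ≈ 45396.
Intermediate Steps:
b(p) = p**3
B = -1/8447 (B = 1/(-8447) = -1/8447 ≈ -0.00011839)
A(l, L) = L + l
B + ((-22 + 22*13)/(-21519) + b(61)/A(-25, 30)) = -1/8447 + ((-22 + 22*13)/(-21519) + 61**3/(30 - 25)) = -1/8447 + ((-22 + 286)*(-1/21519) + 226981/5) = -1/8447 + (264*(-1/21519) + 226981*(1/5)) = -1/8447 + (-88/7173 + 226981/5) = -1/8447 + 1628134273/35865 = 13752850168166/302951655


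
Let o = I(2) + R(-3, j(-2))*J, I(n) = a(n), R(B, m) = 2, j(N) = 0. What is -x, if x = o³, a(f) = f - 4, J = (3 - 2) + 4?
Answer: -512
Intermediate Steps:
J = 5 (J = 1 + 4 = 5)
a(f) = -4 + f
I(n) = -4 + n
o = 8 (o = (-4 + 2) + 2*5 = -2 + 10 = 8)
x = 512 (x = 8³ = 512)
-x = -1*512 = -512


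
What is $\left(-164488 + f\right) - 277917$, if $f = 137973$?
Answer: $-304432$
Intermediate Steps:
$\left(-164488 + f\right) - 277917 = \left(-164488 + 137973\right) - 277917 = -26515 - 277917 = -304432$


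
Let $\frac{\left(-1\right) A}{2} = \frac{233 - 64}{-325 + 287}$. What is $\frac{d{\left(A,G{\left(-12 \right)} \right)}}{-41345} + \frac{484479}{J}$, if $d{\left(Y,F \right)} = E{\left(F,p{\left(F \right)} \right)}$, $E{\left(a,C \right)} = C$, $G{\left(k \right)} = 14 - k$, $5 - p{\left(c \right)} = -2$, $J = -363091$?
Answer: $- \frac{20033325892}{15011997395} \approx -1.3345$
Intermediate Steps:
$p{\left(c \right)} = 7$ ($p{\left(c \right)} = 5 - -2 = 5 + 2 = 7$)
$A = \frac{169}{19}$ ($A = - 2 \frac{233 - 64}{-325 + 287} = - 2 \frac{169}{-38} = - 2 \cdot 169 \left(- \frac{1}{38}\right) = \left(-2\right) \left(- \frac{169}{38}\right) = \frac{169}{19} \approx 8.8947$)
$d{\left(Y,F \right)} = 7$
$\frac{d{\left(A,G{\left(-12 \right)} \right)}}{-41345} + \frac{484479}{J} = \frac{7}{-41345} + \frac{484479}{-363091} = 7 \left(- \frac{1}{41345}\right) + 484479 \left(- \frac{1}{363091}\right) = - \frac{7}{41345} - \frac{484479}{363091} = - \frac{20033325892}{15011997395}$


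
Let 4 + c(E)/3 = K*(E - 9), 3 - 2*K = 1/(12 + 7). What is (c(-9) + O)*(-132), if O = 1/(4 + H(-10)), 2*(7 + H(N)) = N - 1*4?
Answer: 1149654/95 ≈ 12102.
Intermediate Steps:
K = 28/19 (K = 3/2 - 1/(2*(12 + 7)) = 3/2 - ½/19 = 3/2 - ½*1/19 = 3/2 - 1/38 = 28/19 ≈ 1.4737)
c(E) = -984/19 + 84*E/19 (c(E) = -12 + 3*(28*(E - 9)/19) = -12 + 3*(28*(-9 + E)/19) = -12 + 3*(-252/19 + 28*E/19) = -12 + (-756/19 + 84*E/19) = -984/19 + 84*E/19)
H(N) = -9 + N/2 (H(N) = -7 + (N - 1*4)/2 = -7 + (N - 4)/2 = -7 + (-4 + N)/2 = -7 + (-2 + N/2) = -9 + N/2)
O = -⅒ (O = 1/(4 + (-9 + (½)*(-10))) = 1/(4 + (-9 - 5)) = 1/(4 - 14) = 1/(-10) = -⅒ ≈ -0.10000)
(c(-9) + O)*(-132) = ((-984/19 + (84/19)*(-9)) - ⅒)*(-132) = ((-984/19 - 756/19) - ⅒)*(-132) = (-1740/19 - ⅒)*(-132) = -17419/190*(-132) = 1149654/95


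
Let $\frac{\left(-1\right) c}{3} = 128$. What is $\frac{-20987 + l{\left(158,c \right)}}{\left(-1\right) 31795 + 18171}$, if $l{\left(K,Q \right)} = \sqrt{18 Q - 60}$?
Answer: $\frac{20987}{13624} - \frac{i \sqrt{1743}}{6812} \approx 1.5404 - 0.0061288 i$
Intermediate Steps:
$c = -384$ ($c = \left(-3\right) 128 = -384$)
$l{\left(K,Q \right)} = \sqrt{-60 + 18 Q}$
$\frac{-20987 + l{\left(158,c \right)}}{\left(-1\right) 31795 + 18171} = \frac{-20987 + \sqrt{-60 + 18 \left(-384\right)}}{\left(-1\right) 31795 + 18171} = \frac{-20987 + \sqrt{-60 - 6912}}{-31795 + 18171} = \frac{-20987 + \sqrt{-6972}}{-13624} = \left(-20987 + 2 i \sqrt{1743}\right) \left(- \frac{1}{13624}\right) = \frac{20987}{13624} - \frac{i \sqrt{1743}}{6812}$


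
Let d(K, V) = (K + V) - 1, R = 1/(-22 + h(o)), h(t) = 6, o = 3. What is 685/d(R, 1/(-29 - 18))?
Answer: -103024/163 ≈ -632.05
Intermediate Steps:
R = -1/16 (R = 1/(-22 + 6) = 1/(-16) = -1/16 ≈ -0.062500)
d(K, V) = -1 + K + V
685/d(R, 1/(-29 - 18)) = 685/(-1 - 1/16 + 1/(-29 - 18)) = 685/(-1 - 1/16 + 1/(-47)) = 685/(-1 - 1/16 - 1/47) = 685/(-815/752) = 685*(-752/815) = -103024/163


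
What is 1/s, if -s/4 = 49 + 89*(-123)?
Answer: 1/43592 ≈ 2.2940e-5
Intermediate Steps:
s = 43592 (s = -4*(49 + 89*(-123)) = -4*(49 - 10947) = -4*(-10898) = 43592)
1/s = 1/43592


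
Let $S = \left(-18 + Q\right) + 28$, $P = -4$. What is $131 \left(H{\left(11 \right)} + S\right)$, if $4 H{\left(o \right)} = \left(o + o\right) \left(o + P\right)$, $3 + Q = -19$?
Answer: $\frac{6943}{2} \approx 3471.5$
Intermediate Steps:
$Q = -22$ ($Q = -3 - 19 = -22$)
$H{\left(o \right)} = \frac{o \left(-4 + o\right)}{2}$ ($H{\left(o \right)} = \frac{\left(o + o\right) \left(o - 4\right)}{4} = \frac{2 o \left(-4 + o\right)}{4} = \frac{o \left(-4 + o\right)}{2}$)
$S = -12$ ($S = \left(-18 - 22\right) + 28 = -40 + 28 = -12$)
$131 \left(H{\left(11 \right)} + S\right) = 131 \left(\frac{1}{2} \cdot 11 \left(-4 + 11\right) - 12\right) = 131 \left(\frac{1}{2} \cdot 11 \cdot 7 - 12\right) = 131 \left(\frac{77}{2} - 12\right) = 131 \cdot \frac{53}{2} = \frac{6943}{2}$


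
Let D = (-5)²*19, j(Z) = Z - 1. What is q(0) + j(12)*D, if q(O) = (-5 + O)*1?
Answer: 5220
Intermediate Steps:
j(Z) = -1 + Z
q(O) = -5 + O
D = 475 (D = 25*19 = 475)
q(0) + j(12)*D = (-5 + 0) + (-1 + 12)*475 = -5 + 11*475 = -5 + 5225 = 5220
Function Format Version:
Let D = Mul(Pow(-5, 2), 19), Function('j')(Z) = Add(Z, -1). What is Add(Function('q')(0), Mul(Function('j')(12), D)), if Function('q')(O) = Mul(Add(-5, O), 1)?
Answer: 5220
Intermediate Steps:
Function('j')(Z) = Add(-1, Z)
Function('q')(O) = Add(-5, O)
D = 475 (D = Mul(25, 19) = 475)
Add(Function('q')(0), Mul(Function('j')(12), D)) = Add(Add(-5, 0), Mul(Add(-1, 12), 475)) = Add(-5, Mul(11, 475)) = Add(-5, 5225) = 5220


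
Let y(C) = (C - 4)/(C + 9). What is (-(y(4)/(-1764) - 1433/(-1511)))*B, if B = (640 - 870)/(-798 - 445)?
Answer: -329590/1878173 ≈ -0.17548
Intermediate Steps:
y(C) = (-4 + C)/(9 + C)
B = 230/1243 (B = -230/(-1243) = -230*(-1/1243) = 230/1243 ≈ 0.18504)
(-(y(4)/(-1764) - 1433/(-1511)))*B = -(((-4 + 4)/(9 + 4))/(-1764) - 1433/(-1511))*(230/1243) = -((0/13)*(-1/1764) - 1433*(-1/1511))*(230/1243) = -(((1/13)*0)*(-1/1764) + 1433/1511)*(230/1243) = -(0*(-1/1764) + 1433/1511)*(230/1243) = -(0 + 1433/1511)*(230/1243) = -1*1433/1511*(230/1243) = -1433/1511*230/1243 = -329590/1878173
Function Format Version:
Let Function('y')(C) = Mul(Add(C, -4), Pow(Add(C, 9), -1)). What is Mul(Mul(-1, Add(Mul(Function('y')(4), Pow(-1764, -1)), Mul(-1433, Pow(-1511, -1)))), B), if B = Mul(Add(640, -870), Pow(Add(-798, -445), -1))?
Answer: Rational(-329590, 1878173) ≈ -0.17548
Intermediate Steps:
Function('y')(C) = Mul(Pow(Add(9, C), -1), Add(-4, C)) (Function('y')(C) = Mul(Add(-4, C), Pow(Add(9, C), -1)) = Mul(Pow(Add(9, C), -1), Add(-4, C)))
B = Rational(230, 1243) (B = Mul(-230, Pow(-1243, -1)) = Mul(-230, Rational(-1, 1243)) = Rational(230, 1243) ≈ 0.18504)
Mul(Mul(-1, Add(Mul(Function('y')(4), Pow(-1764, -1)), Mul(-1433, Pow(-1511, -1)))), B) = Mul(Mul(-1, Add(Mul(Mul(Pow(Add(9, 4), -1), Add(-4, 4)), Pow(-1764, -1)), Mul(-1433, Pow(-1511, -1)))), Rational(230, 1243)) = Mul(Mul(-1, Add(Mul(Mul(Pow(13, -1), 0), Rational(-1, 1764)), Mul(-1433, Rational(-1, 1511)))), Rational(230, 1243)) = Mul(Mul(-1, Add(Mul(Mul(Rational(1, 13), 0), Rational(-1, 1764)), Rational(1433, 1511))), Rational(230, 1243)) = Mul(Mul(-1, Add(Mul(0, Rational(-1, 1764)), Rational(1433, 1511))), Rational(230, 1243)) = Mul(Mul(-1, Add(0, Rational(1433, 1511))), Rational(230, 1243)) = Mul(Mul(-1, Rational(1433, 1511)), Rational(230, 1243)) = Mul(Rational(-1433, 1511), Rational(230, 1243)) = Rational(-329590, 1878173)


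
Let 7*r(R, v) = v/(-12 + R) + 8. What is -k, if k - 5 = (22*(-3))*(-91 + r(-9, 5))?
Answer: -290953/49 ≈ -5937.8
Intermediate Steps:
r(R, v) = 8/7 + v/(7*(-12 + R)) (r(R, v) = (v/(-12 + R) + 8)/7 = (8 + v/(-12 + R))/7 = 8/7 + v/(7*(-12 + R)))
k = 290953/49 (k = 5 + (22*(-3))*(-91 + (-96 + 5 + 8*(-9))/(7*(-12 - 9))) = 5 - 66*(-91 + (⅐)*(-96 + 5 - 72)/(-21)) = 5 - 66*(-91 + (⅐)*(-1/21)*(-163)) = 5 - 66*(-91 + 163/147) = 5 - 66*(-13214/147) = 5 + 290708/49 = 290953/49 ≈ 5937.8)
-k = -1*290953/49 = -290953/49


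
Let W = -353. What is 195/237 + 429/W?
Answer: -10946/27887 ≈ -0.39251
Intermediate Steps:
195/237 + 429/W = 195/237 + 429/(-353) = 195*(1/237) + 429*(-1/353) = 65/79 - 429/353 = -10946/27887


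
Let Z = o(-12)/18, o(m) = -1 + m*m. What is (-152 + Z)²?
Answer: 6723649/324 ≈ 20752.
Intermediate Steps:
o(m) = -1 + m²
Z = 143/18 (Z = (-1 + (-12)²)/18 = (-1 + 144)*(1/18) = 143*(1/18) = 143/18 ≈ 7.9444)
(-152 + Z)² = (-152 + 143/18)² = (-2593/18)² = 6723649/324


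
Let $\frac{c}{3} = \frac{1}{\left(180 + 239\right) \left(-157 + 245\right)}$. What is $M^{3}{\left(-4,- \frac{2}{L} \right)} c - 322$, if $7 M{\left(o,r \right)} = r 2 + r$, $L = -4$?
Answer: $- \frac{32578919215}{101176768} \approx -322.0$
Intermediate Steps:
$c = \frac{3}{36872}$ ($c = \frac{3}{\left(180 + 239\right) \left(-157 + 245\right)} = \frac{3}{419 \cdot 88} = \frac{3}{36872} \approx 8.1363 \cdot 10^{-5}$)
$M{\left(o,r \right)} = \frac{3 r}{7}$ ($M{\left(o,r \right)} = \frac{r 2 + r}{7} = \frac{2 r + r}{7} = \frac{3 r}{7}$)
$M^{3}{\left(-4,- \frac{2}{L} \right)} c - 322 = \left(\frac{3 \left(- \frac{2}{-4}\right)}{7}\right)^{3} \cdot \frac{3}{36872} - 322 = \left(\frac{3 \left(\left(-2\right) \left(- \frac{1}{4}\right)\right)}{7}\right)^{3} \cdot \frac{3}{36872} - 322 = \left(\frac{3}{7} \cdot \frac{1}{2}\right)^{3} \cdot \frac{3}{36872} - 322 = \left(\frac{3}{14}\right)^{3} \cdot \frac{3}{36872} - 322 = \frac{27}{2744} \cdot \frac{3}{36872} - 322 = \frac{81}{101176768} - 322 = - \frac{32578919215}{101176768}$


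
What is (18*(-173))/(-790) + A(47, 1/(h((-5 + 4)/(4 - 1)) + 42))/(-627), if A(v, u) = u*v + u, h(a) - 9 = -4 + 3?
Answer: 1626433/412775 ≈ 3.9402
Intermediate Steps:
h(a) = 8 (h(a) = 9 + (-4 + 3) = 9 - 1 = 8)
A(v, u) = u + u*v
(18*(-173))/(-790) + A(47, 1/(h((-5 + 4)/(4 - 1)) + 42))/(-627) = (18*(-173))/(-790) + ((1 + 47)/(8 + 42))/(-627) = -3114*(-1/790) + (48/50)*(-1/627) = 1557/395 + ((1/50)*48)*(-1/627) = 1557/395 + (24/25)*(-1/627) = 1557/395 - 8/5225 = 1626433/412775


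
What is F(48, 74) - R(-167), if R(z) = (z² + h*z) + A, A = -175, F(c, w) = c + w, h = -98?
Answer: -43958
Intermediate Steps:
R(z) = -175 + z² - 98*z (R(z) = (z² - 98*z) - 175 = -175 + z² - 98*z)
F(48, 74) - R(-167) = (48 + 74) - (-175 + (-167)² - 98*(-167)) = 122 - (-175 + 27889 + 16366) = 122 - 1*44080 = 122 - 44080 = -43958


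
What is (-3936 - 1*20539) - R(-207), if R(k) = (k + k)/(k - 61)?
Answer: -3279857/134 ≈ -24477.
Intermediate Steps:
R(k) = 2*k/(-61 + k) (R(k) = (2*k)/(-61 + k) = 2*k/(-61 + k))
(-3936 - 1*20539) - R(-207) = (-3936 - 1*20539) - 2*(-207)/(-61 - 207) = (-3936 - 20539) - 2*(-207)/(-268) = -24475 - 2*(-207)*(-1)/268 = -24475 - 1*207/134 = -24475 - 207/134 = -3279857/134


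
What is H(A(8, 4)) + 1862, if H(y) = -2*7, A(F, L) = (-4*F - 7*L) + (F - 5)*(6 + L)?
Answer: 1848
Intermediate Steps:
A(F, L) = -7*L - 4*F + (-5 + F)*(6 + L) (A(F, L) = (-7*L - 4*F) + (-5 + F)*(6 + L) = -7*L - 4*F + (-5 + F)*(6 + L))
H(y) = -14
H(A(8, 4)) + 1862 = -14 + 1862 = 1848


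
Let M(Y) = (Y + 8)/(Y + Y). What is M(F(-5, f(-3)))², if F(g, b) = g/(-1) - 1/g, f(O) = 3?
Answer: 1089/676 ≈ 1.6109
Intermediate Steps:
F(g, b) = -g - 1/g (F(g, b) = g*(-1) - 1/g = -g - 1/g)
M(Y) = (8 + Y)/(2*Y) (M(Y) = (8 + Y)/((2*Y)) = (8 + Y)*(1/(2*Y)) = (8 + Y)/(2*Y))
M(F(-5, f(-3)))² = ((8 + (-1*(-5) - 1/(-5)))/(2*(-1*(-5) - 1/(-5))))² = ((8 + (5 - 1*(-⅕)))/(2*(5 - 1*(-⅕))))² = ((8 + (5 + ⅕))/(2*(5 + ⅕)))² = ((8 + 26/5)/(2*(26/5)))² = ((½)*(5/26)*(66/5))² = (33/26)² = 1089/676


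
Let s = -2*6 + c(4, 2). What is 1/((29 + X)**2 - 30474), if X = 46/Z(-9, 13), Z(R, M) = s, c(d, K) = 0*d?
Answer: -36/1074263 ≈ -3.3511e-5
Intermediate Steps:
c(d, K) = 0
s = -12 (s = -2*6 + 0 = -12 + 0 = -12)
Z(R, M) = -12
X = -23/6 (X = 46/(-12) = 46*(-1/12) = -23/6 ≈ -3.8333)
1/((29 + X)**2 - 30474) = 1/((29 - 23/6)**2 - 30474) = 1/((151/6)**2 - 30474) = 1/(22801/36 - 30474) = 1/(-1074263/36) = -36/1074263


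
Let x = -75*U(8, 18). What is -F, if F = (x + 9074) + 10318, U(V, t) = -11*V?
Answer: -25992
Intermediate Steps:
x = 6600 (x = -(-825)*8 = -75*(-88) = 6600)
F = 25992 (F = (6600 + 9074) + 10318 = 15674 + 10318 = 25992)
-F = -1*25992 = -25992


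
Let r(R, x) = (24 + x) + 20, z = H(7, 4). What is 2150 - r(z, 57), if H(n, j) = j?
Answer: 2049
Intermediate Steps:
z = 4
r(R, x) = 44 + x
2150 - r(z, 57) = 2150 - (44 + 57) = 2150 - 1*101 = 2150 - 101 = 2049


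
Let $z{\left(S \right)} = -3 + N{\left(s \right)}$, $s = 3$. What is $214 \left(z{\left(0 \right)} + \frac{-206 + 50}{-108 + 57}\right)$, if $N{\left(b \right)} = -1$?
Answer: $- \frac{3424}{17} \approx -201.41$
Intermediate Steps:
$z{\left(S \right)} = -4$ ($z{\left(S \right)} = -3 - 1 = -4$)
$214 \left(z{\left(0 \right)} + \frac{-206 + 50}{-108 + 57}\right) = 214 \left(-4 + \frac{-206 + 50}{-108 + 57}\right) = 214 \left(-4 - \frac{156}{-51}\right) = 214 \left(-4 - - \frac{52}{17}\right) = 214 \left(-4 + \frac{52}{17}\right) = 214 \left(- \frac{16}{17}\right) = - \frac{3424}{17}$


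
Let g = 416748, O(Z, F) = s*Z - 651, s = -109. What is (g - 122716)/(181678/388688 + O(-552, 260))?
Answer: 57143355008/11566862687 ≈ 4.9403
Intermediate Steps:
O(Z, F) = -651 - 109*Z (O(Z, F) = -109*Z - 651 = -651 - 109*Z)
(g - 122716)/(181678/388688 + O(-552, 260)) = (416748 - 122716)/(181678/388688 + (-651 - 109*(-552))) = 294032/(181678*(1/388688) + (-651 + 60168)) = 294032/(90839/194344 + 59517) = 294032/(11566862687/194344) = 294032*(194344/11566862687) = 57143355008/11566862687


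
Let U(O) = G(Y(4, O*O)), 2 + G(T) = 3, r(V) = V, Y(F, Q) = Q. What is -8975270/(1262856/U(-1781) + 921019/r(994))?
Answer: -8921418380/1256199883 ≈ -7.1019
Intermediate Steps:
G(T) = 1 (G(T) = -2 + 3 = 1)
U(O) = 1
-8975270/(1262856/U(-1781) + 921019/r(994)) = -8975270/(1262856/1 + 921019/994) = -8975270/(1262856*1 + 921019*(1/994)) = -8975270/(1262856 + 921019/994) = -8975270/1256199883/994 = -8975270*994/1256199883 = -8921418380/1256199883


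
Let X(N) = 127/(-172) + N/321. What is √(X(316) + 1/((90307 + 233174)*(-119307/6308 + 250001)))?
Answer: √5421123754236499517607350433114606387/4693875638496366162 ≈ 0.49604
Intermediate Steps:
X(N) = -127/172 + N/321 (X(N) = 127*(-1/172) + N*(1/321) = -127/172 + N/321)
√(X(316) + 1/((90307 + 233174)*(-119307/6308 + 250001))) = √((-127/172 + (1/321)*316) + 1/((90307 + 233174)*(-119307/6308 + 250001))) = √((-127/172 + 316/321) + 1/(323481*(-119307*1/6308 + 250001))) = √(13585/55212 + 1/(323481*(-119307/6308 + 250001))) = √(13585/55212 + 1/(323481*(1576887001/6308))) = √(13585/55212 + 1/(510092983970481/6308)) = √(13585/55212 + 6308/510092983970481) = √(2309871062529087227/9387751276992732324) = √5421123754236499517607350433114606387/4693875638496366162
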